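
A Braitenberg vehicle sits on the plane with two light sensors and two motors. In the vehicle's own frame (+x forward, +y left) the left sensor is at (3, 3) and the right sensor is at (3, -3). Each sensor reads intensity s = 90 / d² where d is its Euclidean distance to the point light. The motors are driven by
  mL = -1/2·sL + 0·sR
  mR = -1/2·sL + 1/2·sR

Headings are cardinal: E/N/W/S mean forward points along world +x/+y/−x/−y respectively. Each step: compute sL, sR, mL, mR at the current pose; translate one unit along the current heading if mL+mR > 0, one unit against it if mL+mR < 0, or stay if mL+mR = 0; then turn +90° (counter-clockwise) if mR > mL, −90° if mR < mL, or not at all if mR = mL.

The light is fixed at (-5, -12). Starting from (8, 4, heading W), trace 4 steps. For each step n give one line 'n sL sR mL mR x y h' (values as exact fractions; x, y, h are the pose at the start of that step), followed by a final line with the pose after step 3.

0 90/269 90/461 -45/269 -8640/124009 8 4 W
1 45/229 9/29 -45/458 378/6641 9 4 S
2 90/689 18/97 -45/689 1836/66833 9 5 E
3 9/50 45/328 -9/100 -351/16400 8 5 N
final 8 4 W

n=0: pose=(8,4,W); sL=90/269, sR=90/461; mL=-45/269, mR=-8640/124009; mL+mR=-29385/124009 → advance -1; mR−mL=45/461 → turn +1·90°
n=1: pose=(9,4,S); sL=45/229, sR=9/29; mL=-45/458, mR=378/6641; mL+mR=-549/13282 → advance -1; mR−mL=9/58 → turn +1·90°
n=2: pose=(9,5,E); sL=90/689, sR=18/97; mL=-45/689, mR=1836/66833; mL+mR=-2529/66833 → advance -1; mR−mL=9/97 → turn +1·90°
n=3: pose=(8,5,N); sL=9/50, sR=45/328; mL=-9/100, mR=-351/16400; mL+mR=-1827/16400 → advance -1; mR−mL=45/656 → turn +1·90°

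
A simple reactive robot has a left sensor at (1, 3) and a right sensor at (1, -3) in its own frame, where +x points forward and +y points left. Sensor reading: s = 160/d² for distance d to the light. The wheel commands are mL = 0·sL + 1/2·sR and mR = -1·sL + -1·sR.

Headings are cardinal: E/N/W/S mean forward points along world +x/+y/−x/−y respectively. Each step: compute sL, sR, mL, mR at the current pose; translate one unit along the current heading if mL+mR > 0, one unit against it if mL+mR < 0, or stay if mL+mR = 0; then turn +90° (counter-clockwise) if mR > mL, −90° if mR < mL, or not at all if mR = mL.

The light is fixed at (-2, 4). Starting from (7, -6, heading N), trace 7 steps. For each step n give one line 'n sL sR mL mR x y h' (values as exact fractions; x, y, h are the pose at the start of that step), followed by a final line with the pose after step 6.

n=0: pose=(7,-6,N); sL=160/117, sR=32/45; mL=16/45, mR=-1216/585; mL+mR=-112/65 → advance -1; mR−mL=-1424/585 → turn -1·90°
n=1: pose=(7,-7,E); sL=40/41, sR=20/37; mL=10/37, mR=-2300/1517; mL+mR=-1890/1517 → advance -1; mR−mL=-2710/1517 → turn -1·90°
n=2: pose=(6,-7,S); sL=32/53, sR=160/169; mL=80/169, mR=-13888/8957; mL+mR=-9648/8957 → advance -1; mR−mL=-18128/8957 → turn -1·90°
n=3: pose=(6,-6,W); sL=80/109, sR=80/49; mL=40/49, mR=-12640/5341; mL+mR=-8280/5341 → advance -1; mR−mL=-17000/5341 → turn -1·90°
n=4: pose=(7,-6,N); sL=160/117, sR=32/45; mL=16/45, mR=-1216/585; mL+mR=-112/65 → advance -1; mR−mL=-1424/585 → turn -1·90°
n=5: pose=(7,-7,E); sL=40/41, sR=20/37; mL=10/37, mR=-2300/1517; mL+mR=-1890/1517 → advance -1; mR−mL=-2710/1517 → turn -1·90°
n=6: pose=(6,-7,S); sL=32/53, sR=160/169; mL=80/169, mR=-13888/8957; mL+mR=-9648/8957 → advance -1; mR−mL=-18128/8957 → turn -1·90°

0 160/117 32/45 16/45 -1216/585 7 -6 N
1 40/41 20/37 10/37 -2300/1517 7 -7 E
2 32/53 160/169 80/169 -13888/8957 6 -7 S
3 80/109 80/49 40/49 -12640/5341 6 -6 W
4 160/117 32/45 16/45 -1216/585 7 -6 N
5 40/41 20/37 10/37 -2300/1517 7 -7 E
6 32/53 160/169 80/169 -13888/8957 6 -7 S
final 6 -6 W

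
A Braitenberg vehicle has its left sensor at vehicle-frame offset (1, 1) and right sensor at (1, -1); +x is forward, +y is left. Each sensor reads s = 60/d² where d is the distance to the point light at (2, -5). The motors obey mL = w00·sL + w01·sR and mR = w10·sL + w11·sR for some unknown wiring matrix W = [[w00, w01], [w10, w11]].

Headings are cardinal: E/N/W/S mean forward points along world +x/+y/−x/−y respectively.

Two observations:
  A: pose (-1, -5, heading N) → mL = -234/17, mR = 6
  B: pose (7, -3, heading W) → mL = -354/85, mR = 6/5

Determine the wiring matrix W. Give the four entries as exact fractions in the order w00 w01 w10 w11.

obs A: pose=(-1,-5,N) → sL=60/17, sR=12, mL=-234/17, mR=6
obs B: pose=(7,-3,W) → sL=60/17, sR=12/5, mL=-354/85, mR=6/5
sensor matrix S = [[60/17, 12], [60/17, 12/5]]; det S = -576/17
solve [mL_A; mL_B] = S·[w00; w01] and [mR_A; mR_B] = S·[w10; w11]:
  w00 = -1/2, w01 = -1, w10 = 0, w11 = 1/2

-1/2 -1 0 1/2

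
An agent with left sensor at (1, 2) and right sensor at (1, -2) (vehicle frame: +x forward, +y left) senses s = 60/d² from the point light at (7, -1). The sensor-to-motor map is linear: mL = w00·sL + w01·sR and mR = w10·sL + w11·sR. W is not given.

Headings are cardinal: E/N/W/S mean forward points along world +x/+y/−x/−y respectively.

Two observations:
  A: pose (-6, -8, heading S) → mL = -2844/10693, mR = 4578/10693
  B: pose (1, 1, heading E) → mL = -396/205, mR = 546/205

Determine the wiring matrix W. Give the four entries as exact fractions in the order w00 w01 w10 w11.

obs A: pose=(-6,-8,S) → sL=12/37, sR=60/289, mL=-2844/10693, mR=4578/10693
obs B: pose=(1,1,E) → sL=60/41, sR=12/5, mL=-396/205, mR=546/205
sensor matrix S = [[12/37, 60/289], [60/41, 12/5]]; det S = 1040256/2192065
solve [mL_A; mL_B] = S·[w00; w01] and [mR_A; mR_B] = S·[w10; w11]:
  w00 = -1/2, w01 = -1/2, w10 = 1, w11 = 1/2

-1/2 -1/2 1 1/2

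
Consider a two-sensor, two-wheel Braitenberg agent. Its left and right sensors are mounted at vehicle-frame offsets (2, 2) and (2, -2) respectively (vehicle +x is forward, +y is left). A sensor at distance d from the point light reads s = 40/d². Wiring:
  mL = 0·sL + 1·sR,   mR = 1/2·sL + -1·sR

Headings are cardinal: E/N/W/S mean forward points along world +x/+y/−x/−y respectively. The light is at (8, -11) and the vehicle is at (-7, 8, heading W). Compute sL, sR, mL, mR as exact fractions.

20/289 4/73 4/73 -426/21097

left sensor world pos  = (-9, 6); dL² = 578
right sensor world pos = (-9, 10); dR² = 730
sL = 40/578 = 20/289
sR = 40/730 = 4/73
mL = 0·sL + 1·sR = 4/73
mR = 1/2·sL + -1·sR = -426/21097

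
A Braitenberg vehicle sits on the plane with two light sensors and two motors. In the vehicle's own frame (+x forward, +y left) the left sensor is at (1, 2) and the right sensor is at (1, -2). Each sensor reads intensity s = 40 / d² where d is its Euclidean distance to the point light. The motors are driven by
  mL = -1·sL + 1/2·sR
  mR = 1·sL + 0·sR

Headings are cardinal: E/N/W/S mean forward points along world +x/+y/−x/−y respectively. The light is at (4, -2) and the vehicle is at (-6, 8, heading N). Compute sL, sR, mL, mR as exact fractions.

8/53 8/37 -84/1961 8/53

left sensor world pos  = (-8, 9); dL² = 265
right sensor world pos = (-4, 9); dR² = 185
sL = 40/265 = 8/53
sR = 40/185 = 8/37
mL = -1·sL + 1/2·sR = -84/1961
mR = 1·sL + 0·sR = 8/53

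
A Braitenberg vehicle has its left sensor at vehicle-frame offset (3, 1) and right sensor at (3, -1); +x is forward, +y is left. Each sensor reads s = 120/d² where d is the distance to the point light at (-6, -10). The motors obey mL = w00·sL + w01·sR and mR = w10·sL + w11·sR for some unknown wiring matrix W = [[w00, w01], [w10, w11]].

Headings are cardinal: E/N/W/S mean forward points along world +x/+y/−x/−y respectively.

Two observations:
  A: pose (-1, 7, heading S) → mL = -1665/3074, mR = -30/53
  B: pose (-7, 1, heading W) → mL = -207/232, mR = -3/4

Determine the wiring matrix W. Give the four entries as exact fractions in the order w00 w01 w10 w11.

-1/2 -1/2 0 -1

obs A: pose=(-1,7,S) → sL=15/29, sR=30/53, mL=-1665/3074, mR=-30/53
obs B: pose=(-7,1,W) → sL=30/29, sR=3/4, mL=-207/232, mR=-3/4
sensor matrix S = [[15/29, 30/53], [30/29, 3/4]]; det S = -1215/6148
solve [mL_A; mL_B] = S·[w00; w01] and [mR_A; mR_B] = S·[w10; w11]:
  w00 = -1/2, w01 = -1/2, w10 = 0, w11 = -1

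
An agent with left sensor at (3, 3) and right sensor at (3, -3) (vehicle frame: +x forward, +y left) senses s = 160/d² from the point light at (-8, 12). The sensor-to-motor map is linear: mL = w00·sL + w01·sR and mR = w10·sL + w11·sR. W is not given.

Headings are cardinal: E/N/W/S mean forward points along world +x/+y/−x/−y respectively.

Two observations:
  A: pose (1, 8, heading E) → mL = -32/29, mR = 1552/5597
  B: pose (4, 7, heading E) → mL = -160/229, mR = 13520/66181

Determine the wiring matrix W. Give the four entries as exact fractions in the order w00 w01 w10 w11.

obs A: pose=(1,8,E) → sL=32/29, sR=160/193, mL=-32/29, mR=1552/5597
obs B: pose=(4,7,E) → sL=160/229, sR=160/289, mL=-160/229, mR=13520/66181
sensor matrix S = [[32/29, 160/193], [160/229, 160/289]]; det S = 11735040/370415057
solve [mL_A; mL_B] = S·[w00; w01] and [mR_A; mR_B] = S·[w10; w11]:
  w00 = -1, w01 = 0, w10 = -1/2, w11 = 1

-1 0 -1/2 1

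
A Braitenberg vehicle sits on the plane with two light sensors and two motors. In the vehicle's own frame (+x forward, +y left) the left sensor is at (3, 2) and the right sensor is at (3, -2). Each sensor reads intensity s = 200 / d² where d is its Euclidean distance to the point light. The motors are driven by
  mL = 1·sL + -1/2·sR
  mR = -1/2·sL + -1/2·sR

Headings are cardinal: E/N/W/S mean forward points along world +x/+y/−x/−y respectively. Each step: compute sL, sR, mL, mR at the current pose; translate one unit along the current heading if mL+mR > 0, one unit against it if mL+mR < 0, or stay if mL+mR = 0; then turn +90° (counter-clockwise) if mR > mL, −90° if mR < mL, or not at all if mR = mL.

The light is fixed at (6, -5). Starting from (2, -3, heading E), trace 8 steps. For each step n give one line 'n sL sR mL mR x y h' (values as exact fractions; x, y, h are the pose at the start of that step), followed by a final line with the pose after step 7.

0 200/17 200 -1500/17 -1800/17 2 -3 E
1 20 4 18 -12 1 -3 S
2 40/13 200/73 1620/949 -2760/949 1 -4 W
3 50/13 10 -15/13 -90/13 2 -4 N
4 40 40 20 -40 2 -5 E
5 100/9 100/29 2450/261 -1900/261 1 -5 S
6 200/73 40/13 1140/949 -2760/949 1 -6 W
7 5 25 -15/2 -15 2 -6 N
final 2 -7 E

n=0: pose=(2,-3,E); sL=200/17, sR=200; mL=-1500/17, mR=-1800/17; mL+mR=-3300/17 → advance -1; mR−mL=-300/17 → turn -1·90°
n=1: pose=(1,-3,S); sL=20, sR=4; mL=18, mR=-12; mL+mR=6 → advance +1; mR−mL=-30 → turn -1·90°
n=2: pose=(1,-4,W); sL=40/13, sR=200/73; mL=1620/949, mR=-2760/949; mL+mR=-1140/949 → advance -1; mR−mL=-60/13 → turn -1·90°
n=3: pose=(2,-4,N); sL=50/13, sR=10; mL=-15/13, mR=-90/13; mL+mR=-105/13 → advance -1; mR−mL=-75/13 → turn -1·90°
n=4: pose=(2,-5,E); sL=40, sR=40; mL=20, mR=-40; mL+mR=-20 → advance -1; mR−mL=-60 → turn -1·90°
n=5: pose=(1,-5,S); sL=100/9, sR=100/29; mL=2450/261, mR=-1900/261; mL+mR=550/261 → advance +1; mR−mL=-50/3 → turn -1·90°
n=6: pose=(1,-6,W); sL=200/73, sR=40/13; mL=1140/949, mR=-2760/949; mL+mR=-1620/949 → advance -1; mR−mL=-300/73 → turn -1·90°
n=7: pose=(2,-6,N); sL=5, sR=25; mL=-15/2, mR=-15; mL+mR=-45/2 → advance -1; mR−mL=-15/2 → turn -1·90°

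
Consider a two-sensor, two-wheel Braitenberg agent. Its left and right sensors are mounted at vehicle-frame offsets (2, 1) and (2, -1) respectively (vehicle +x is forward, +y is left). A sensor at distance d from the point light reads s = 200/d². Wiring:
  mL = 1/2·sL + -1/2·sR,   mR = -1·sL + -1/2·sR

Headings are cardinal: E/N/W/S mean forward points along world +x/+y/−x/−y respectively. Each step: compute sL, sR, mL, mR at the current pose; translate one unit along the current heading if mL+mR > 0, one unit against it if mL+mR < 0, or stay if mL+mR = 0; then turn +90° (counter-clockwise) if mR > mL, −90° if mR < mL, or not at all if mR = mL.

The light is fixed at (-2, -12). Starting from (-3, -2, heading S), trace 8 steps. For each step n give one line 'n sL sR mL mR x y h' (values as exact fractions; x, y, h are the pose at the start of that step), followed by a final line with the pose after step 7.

0 25/8 50/17 25/272 -625/136 -3 -2 S
1 200/109 200/153 4400/16677 -41500/16677 -3 -1 W
2 20/17 20/17 0 -30/17 -2 -1 N
3 8/5 40/17 -32/85 -236/85 -2 -2 E
4 25/8 50/17 25/272 -625/136 -3 -2 S
5 200/109 200/153 4400/16677 -41500/16677 -3 -1 W
6 20/17 20/17 0 -30/17 -2 -1 N
7 8/5 40/17 -32/85 -236/85 -2 -2 E
final -3 -2 S

n=0: pose=(-3,-2,S); sL=25/8, sR=50/17; mL=25/272, mR=-625/136; mL+mR=-1225/272 → advance -1; mR−mL=-75/16 → turn -1·90°
n=1: pose=(-3,-1,W); sL=200/109, sR=200/153; mL=4400/16677, mR=-41500/16677; mL+mR=-37100/16677 → advance -1; mR−mL=-300/109 → turn -1·90°
n=2: pose=(-2,-1,N); sL=20/17, sR=20/17; mL=0, mR=-30/17; mL+mR=-30/17 → advance -1; mR−mL=-30/17 → turn -1·90°
n=3: pose=(-2,-2,E); sL=8/5, sR=40/17; mL=-32/85, mR=-236/85; mL+mR=-268/85 → advance -1; mR−mL=-12/5 → turn -1·90°
n=4: pose=(-3,-2,S); sL=25/8, sR=50/17; mL=25/272, mR=-625/136; mL+mR=-1225/272 → advance -1; mR−mL=-75/16 → turn -1·90°
n=5: pose=(-3,-1,W); sL=200/109, sR=200/153; mL=4400/16677, mR=-41500/16677; mL+mR=-37100/16677 → advance -1; mR−mL=-300/109 → turn -1·90°
n=6: pose=(-2,-1,N); sL=20/17, sR=20/17; mL=0, mR=-30/17; mL+mR=-30/17 → advance -1; mR−mL=-30/17 → turn -1·90°
n=7: pose=(-2,-2,E); sL=8/5, sR=40/17; mL=-32/85, mR=-236/85; mL+mR=-268/85 → advance -1; mR−mL=-12/5 → turn -1·90°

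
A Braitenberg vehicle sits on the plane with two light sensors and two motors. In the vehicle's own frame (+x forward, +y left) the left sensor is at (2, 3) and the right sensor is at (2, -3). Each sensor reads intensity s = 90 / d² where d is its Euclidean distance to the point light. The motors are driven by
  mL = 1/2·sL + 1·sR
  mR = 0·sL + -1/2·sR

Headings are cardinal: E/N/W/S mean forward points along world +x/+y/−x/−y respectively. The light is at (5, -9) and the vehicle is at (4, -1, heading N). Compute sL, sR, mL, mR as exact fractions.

45/58 45/52 945/754 -45/104

left sensor world pos  = (1, 1); dL² = 116
right sensor world pos = (7, 1); dR² = 104
sL = 90/116 = 45/58
sR = 90/104 = 45/52
mL = 1/2·sL + 1·sR = 945/754
mR = 0·sL + -1/2·sR = -45/104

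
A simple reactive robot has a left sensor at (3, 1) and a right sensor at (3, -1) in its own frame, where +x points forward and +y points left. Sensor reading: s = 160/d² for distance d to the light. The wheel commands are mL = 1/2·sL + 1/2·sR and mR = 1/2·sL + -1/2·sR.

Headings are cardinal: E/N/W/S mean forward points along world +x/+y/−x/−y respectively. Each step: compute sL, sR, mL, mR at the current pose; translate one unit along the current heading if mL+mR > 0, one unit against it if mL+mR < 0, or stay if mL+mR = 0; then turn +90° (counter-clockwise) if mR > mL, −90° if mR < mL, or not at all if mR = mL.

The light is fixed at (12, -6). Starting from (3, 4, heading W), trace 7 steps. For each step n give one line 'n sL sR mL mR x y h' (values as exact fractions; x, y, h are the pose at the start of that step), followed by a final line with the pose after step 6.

n=0: pose=(3,4,W); sL=32/45, sR=32/53; mL=1568/2385, mR=128/2385; mL+mR=32/45 → advance +1; mR−mL=-32/53 → turn -1·90°
n=1: pose=(2,4,N); sL=16/29, sR=16/25; mL=432/725, mR=-32/725; mL+mR=16/29 → advance +1; mR−mL=-16/25 → turn -1·90°
n=2: pose=(2,5,E); sL=160/193, sR=160/149; mL=27360/28757, mR=-3520/28757; mL+mR=160/193 → advance +1; mR−mL=-160/149 → turn -1·90°
n=3: pose=(3,5,S); sL=5/4, sR=40/41; mL=365/328, mR=45/328; mL+mR=5/4 → advance +1; mR−mL=-40/41 → turn -1·90°
n=4: pose=(3,4,W); sL=32/45, sR=32/53; mL=1568/2385, mR=128/2385; mL+mR=32/45 → advance +1; mR−mL=-32/53 → turn -1·90°
n=5: pose=(2,4,N); sL=16/29, sR=16/25; mL=432/725, mR=-32/725; mL+mR=16/29 → advance +1; mR−mL=-16/25 → turn -1·90°
n=6: pose=(2,5,E); sL=160/193, sR=160/149; mL=27360/28757, mR=-3520/28757; mL+mR=160/193 → advance +1; mR−mL=-160/149 → turn -1·90°

0 32/45 32/53 1568/2385 128/2385 3 4 W
1 16/29 16/25 432/725 -32/725 2 4 N
2 160/193 160/149 27360/28757 -3520/28757 2 5 E
3 5/4 40/41 365/328 45/328 3 5 S
4 32/45 32/53 1568/2385 128/2385 3 4 W
5 16/29 16/25 432/725 -32/725 2 4 N
6 160/193 160/149 27360/28757 -3520/28757 2 5 E
final 3 5 S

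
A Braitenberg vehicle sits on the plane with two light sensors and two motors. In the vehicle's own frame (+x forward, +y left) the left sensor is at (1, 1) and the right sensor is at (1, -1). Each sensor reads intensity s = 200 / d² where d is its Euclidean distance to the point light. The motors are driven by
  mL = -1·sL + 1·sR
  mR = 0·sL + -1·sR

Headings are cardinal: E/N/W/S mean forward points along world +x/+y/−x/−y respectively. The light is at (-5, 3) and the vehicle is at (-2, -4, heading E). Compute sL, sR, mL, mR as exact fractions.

50/13 5/2 -35/26 -5/2

left sensor world pos  = (-1, -3); dL² = 52
right sensor world pos = (-1, -5); dR² = 80
sL = 200/52 = 50/13
sR = 200/80 = 5/2
mL = -1·sL + 1·sR = -35/26
mR = 0·sL + -1·sR = -5/2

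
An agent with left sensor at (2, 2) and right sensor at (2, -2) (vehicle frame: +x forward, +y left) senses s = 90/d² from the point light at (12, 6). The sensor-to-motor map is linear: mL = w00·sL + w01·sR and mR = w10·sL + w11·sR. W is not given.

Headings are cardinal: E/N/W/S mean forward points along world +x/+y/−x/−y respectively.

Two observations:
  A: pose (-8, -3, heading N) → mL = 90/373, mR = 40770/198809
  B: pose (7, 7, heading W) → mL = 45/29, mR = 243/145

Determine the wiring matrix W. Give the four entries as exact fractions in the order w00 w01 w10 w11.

0 1 1/2 1/2

obs A: pose=(-8,-3,N) → sL=90/533, sR=90/373, mL=90/373, mR=40770/198809
obs B: pose=(7,7,W) → sL=9/5, sR=45/29, mL=45/29, mR=243/145
sensor matrix S = [[90/533, 90/373], [9/5, 45/29]]; det S = -993384/5765461
solve [mL_A; mL_B] = S·[w00; w01] and [mR_A; mR_B] = S·[w10; w11]:
  w00 = 0, w01 = 1, w10 = 1/2, w11 = 1/2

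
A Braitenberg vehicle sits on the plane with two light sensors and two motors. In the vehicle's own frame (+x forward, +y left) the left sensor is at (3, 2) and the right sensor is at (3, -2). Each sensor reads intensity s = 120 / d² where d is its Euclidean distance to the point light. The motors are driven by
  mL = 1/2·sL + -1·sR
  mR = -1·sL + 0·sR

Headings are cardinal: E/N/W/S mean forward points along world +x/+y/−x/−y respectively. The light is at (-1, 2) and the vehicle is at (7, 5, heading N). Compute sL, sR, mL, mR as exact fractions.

5/3 15/17 -5/102 -5/3

left sensor world pos  = (5, 8); dL² = 72
right sensor world pos = (9, 8); dR² = 136
sL = 120/72 = 5/3
sR = 120/136 = 15/17
mL = 1/2·sL + -1·sR = -5/102
mR = -1·sL + 0·sR = -5/3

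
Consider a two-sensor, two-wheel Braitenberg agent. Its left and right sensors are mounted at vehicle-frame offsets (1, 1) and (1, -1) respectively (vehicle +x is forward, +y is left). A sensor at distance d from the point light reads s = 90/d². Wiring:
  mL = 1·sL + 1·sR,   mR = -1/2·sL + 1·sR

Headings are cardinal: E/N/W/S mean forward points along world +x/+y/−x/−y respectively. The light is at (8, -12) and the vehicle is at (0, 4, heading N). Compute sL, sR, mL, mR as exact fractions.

9/37 45/169 3186/6253 1809/12506

left sensor world pos  = (-1, 5); dL² = 370
right sensor world pos = (1, 5); dR² = 338
sL = 90/370 = 9/37
sR = 90/338 = 45/169
mL = 1·sL + 1·sR = 3186/6253
mR = -1/2·sL + 1·sR = 1809/12506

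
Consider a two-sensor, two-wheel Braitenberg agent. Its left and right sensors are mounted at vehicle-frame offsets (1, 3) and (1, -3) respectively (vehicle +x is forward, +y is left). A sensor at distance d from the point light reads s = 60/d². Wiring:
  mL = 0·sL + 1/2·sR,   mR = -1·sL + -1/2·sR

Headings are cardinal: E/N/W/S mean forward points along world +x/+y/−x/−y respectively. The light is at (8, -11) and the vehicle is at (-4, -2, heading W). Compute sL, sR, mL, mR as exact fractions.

left sensor world pos  = (-5, -5); dL² = 205
right sensor world pos = (-5, 1); dR² = 313
sL = 60/205 = 12/41
sR = 60/313 = 60/313
mL = 0·sL + 1/2·sR = 30/313
mR = -1·sL + -1/2·sR = -4986/12833

12/41 60/313 30/313 -4986/12833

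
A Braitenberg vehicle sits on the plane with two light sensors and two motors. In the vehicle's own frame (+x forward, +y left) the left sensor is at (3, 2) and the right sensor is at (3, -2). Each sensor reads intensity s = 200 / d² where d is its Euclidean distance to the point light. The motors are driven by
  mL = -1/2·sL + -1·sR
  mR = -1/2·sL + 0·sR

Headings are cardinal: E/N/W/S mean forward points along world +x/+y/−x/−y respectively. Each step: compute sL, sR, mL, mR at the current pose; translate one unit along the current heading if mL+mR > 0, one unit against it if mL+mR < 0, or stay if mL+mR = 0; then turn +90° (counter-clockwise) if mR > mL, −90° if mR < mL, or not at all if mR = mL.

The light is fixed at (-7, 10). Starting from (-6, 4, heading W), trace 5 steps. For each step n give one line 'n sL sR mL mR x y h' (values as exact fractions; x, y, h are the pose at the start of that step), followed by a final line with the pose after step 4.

n=0: pose=(-6,4,W); sL=50/17, sR=10; mL=-195/17, mR=-25/17; mL+mR=-220/17 → advance -1; mR−mL=10 → turn +1·90°
n=1: pose=(-5,4,S); sL=200/97, sR=200/81; mL=-27500/7857, mR=-100/97; mL+mR=-35600/7857 → advance -1; mR−mL=200/81 → turn +1·90°
n=2: pose=(-5,5,E); sL=100/17, sR=100/37; mL=-3550/629, mR=-50/17; mL+mR=-5400/629 → advance -1; mR−mL=100/37 → turn +1·90°
n=3: pose=(-6,5,N); sL=40, sR=200/13; mL=-460/13, mR=-20; mL+mR=-720/13 → advance -1; mR−mL=200/13 → turn +1·90°
n=4: pose=(-6,4,W); sL=50/17, sR=10; mL=-195/17, mR=-25/17; mL+mR=-220/17 → advance -1; mR−mL=10 → turn +1·90°

0 50/17 10 -195/17 -25/17 -6 4 W
1 200/97 200/81 -27500/7857 -100/97 -5 4 S
2 100/17 100/37 -3550/629 -50/17 -5 5 E
3 40 200/13 -460/13 -20 -6 5 N
4 50/17 10 -195/17 -25/17 -6 4 W
final -5 4 S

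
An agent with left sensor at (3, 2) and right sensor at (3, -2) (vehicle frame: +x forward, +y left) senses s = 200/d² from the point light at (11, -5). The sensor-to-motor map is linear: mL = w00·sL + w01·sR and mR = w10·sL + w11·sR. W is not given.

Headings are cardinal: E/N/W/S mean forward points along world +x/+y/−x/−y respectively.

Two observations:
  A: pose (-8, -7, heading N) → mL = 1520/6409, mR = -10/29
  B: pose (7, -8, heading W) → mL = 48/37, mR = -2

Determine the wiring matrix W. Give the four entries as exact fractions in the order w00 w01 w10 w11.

obs A: pose=(-8,-7,N) → sL=100/221, sR=20/29, mL=1520/6409, mR=-10/29
obs B: pose=(7,-8,W) → sL=100/37, sR=4, mL=48/37, mR=-2
sensor matrix S = [[100/221, 20/29], [100/37, 4]]; det S = -12800/237133
solve [mL_A; mL_B] = S·[w00; w01] and [mR_A; mR_B] = S·[w10; w11]:
  w00 = -1, w01 = 1, w10 = 0, w11 = -1/2

-1 1 0 -1/2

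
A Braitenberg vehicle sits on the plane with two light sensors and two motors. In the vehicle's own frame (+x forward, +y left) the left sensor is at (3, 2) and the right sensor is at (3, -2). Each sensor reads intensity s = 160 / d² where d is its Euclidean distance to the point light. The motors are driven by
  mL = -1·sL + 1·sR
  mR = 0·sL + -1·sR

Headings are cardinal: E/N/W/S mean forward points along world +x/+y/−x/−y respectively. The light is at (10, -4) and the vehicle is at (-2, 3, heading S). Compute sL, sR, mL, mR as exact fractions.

40/29 40/53 -960/1537 -40/53

left sensor world pos  = (0, 0); dL² = 116
right sensor world pos = (-4, 0); dR² = 212
sL = 160/116 = 40/29
sR = 160/212 = 40/53
mL = -1·sL + 1·sR = -960/1537
mR = 0·sL + -1·sR = -40/53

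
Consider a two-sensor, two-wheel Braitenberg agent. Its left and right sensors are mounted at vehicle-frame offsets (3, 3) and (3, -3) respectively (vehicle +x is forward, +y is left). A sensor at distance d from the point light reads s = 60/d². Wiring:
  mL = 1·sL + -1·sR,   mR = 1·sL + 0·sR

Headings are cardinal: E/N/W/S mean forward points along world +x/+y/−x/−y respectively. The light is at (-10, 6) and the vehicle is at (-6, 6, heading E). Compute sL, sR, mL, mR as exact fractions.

30/29 30/29 0 30/29

left sensor world pos  = (-3, 9); dL² = 58
right sensor world pos = (-3, 3); dR² = 58
sL = 60/58 = 30/29
sR = 60/58 = 30/29
mL = 1·sL + -1·sR = 0
mR = 1·sL + 0·sR = 30/29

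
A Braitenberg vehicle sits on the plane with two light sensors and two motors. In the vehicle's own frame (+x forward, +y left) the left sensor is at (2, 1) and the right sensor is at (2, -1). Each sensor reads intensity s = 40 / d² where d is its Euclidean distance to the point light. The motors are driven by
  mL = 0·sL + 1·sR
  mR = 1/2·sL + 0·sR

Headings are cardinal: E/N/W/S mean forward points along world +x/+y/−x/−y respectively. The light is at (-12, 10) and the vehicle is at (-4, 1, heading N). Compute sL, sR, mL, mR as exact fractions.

left sensor world pos  = (-5, 3); dL² = 98
right sensor world pos = (-3, 3); dR² = 130
sL = 40/98 = 20/49
sR = 40/130 = 4/13
mL = 0·sL + 1·sR = 4/13
mR = 1/2·sL + 0·sR = 10/49

20/49 4/13 4/13 10/49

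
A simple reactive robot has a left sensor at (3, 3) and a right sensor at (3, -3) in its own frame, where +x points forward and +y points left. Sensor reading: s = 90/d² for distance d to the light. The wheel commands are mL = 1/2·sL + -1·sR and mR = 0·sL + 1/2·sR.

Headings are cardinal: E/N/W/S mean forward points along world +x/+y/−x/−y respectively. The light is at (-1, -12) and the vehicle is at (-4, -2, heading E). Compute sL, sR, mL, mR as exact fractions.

90/169 90/49 -13005/8281 45/49

left sensor world pos  = (-1, 1); dL² = 169
right sensor world pos = (-1, -5); dR² = 49
sL = 90/169 = 90/169
sR = 90/49 = 90/49
mL = 1/2·sL + -1·sR = -13005/8281
mR = 0·sL + 1/2·sR = 45/49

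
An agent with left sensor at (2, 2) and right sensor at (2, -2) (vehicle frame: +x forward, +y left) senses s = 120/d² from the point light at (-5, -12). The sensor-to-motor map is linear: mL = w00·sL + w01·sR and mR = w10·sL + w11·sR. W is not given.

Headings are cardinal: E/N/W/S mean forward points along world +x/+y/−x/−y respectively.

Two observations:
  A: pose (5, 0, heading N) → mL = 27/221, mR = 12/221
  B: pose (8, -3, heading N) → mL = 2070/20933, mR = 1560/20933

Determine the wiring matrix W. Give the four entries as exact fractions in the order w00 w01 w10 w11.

obs A: pose=(5,0,N) → sL=6/13, sR=6/17, mL=27/221, mR=12/221
obs B: pose=(8,-3,N) → sL=60/121, sR=60/173, mL=2070/20933, mR=1560/20933
sensor matrix S = [[6/13, 6/17], [60/121, 60/173]]; det S = -69120/4626193
solve [mL_A; mL_B] = S·[w00; w01] and [mR_A; mR_B] = S·[w10; w11]:
  w00 = -1/2, w01 = 1, w10 = 1/2, w11 = -1/2

-1/2 1 1/2 -1/2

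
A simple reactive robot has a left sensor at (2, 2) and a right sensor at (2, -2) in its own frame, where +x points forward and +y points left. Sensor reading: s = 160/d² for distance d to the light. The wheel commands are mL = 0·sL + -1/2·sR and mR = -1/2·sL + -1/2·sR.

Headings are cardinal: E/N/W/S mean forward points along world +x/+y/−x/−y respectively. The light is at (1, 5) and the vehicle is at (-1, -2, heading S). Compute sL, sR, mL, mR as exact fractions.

160/81 160/97 -80/97 -14240/7857

left sensor world pos  = (1, -4); dL² = 81
right sensor world pos = (-3, -4); dR² = 97
sL = 160/81 = 160/81
sR = 160/97 = 160/97
mL = 0·sL + -1/2·sR = -80/97
mR = -1/2·sL + -1/2·sR = -14240/7857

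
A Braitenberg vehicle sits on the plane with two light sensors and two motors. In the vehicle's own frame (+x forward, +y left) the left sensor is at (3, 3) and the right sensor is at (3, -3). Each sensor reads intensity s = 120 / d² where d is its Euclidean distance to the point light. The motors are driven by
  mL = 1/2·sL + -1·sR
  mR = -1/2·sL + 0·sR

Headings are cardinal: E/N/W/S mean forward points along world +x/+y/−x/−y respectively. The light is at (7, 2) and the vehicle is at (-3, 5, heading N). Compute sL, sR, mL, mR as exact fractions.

24/41 24/17 -780/697 -12/41

left sensor world pos  = (-6, 8); dL² = 205
right sensor world pos = (0, 8); dR² = 85
sL = 120/205 = 24/41
sR = 120/85 = 24/17
mL = 1/2·sL + -1·sR = -780/697
mR = -1/2·sL + 0·sR = -12/41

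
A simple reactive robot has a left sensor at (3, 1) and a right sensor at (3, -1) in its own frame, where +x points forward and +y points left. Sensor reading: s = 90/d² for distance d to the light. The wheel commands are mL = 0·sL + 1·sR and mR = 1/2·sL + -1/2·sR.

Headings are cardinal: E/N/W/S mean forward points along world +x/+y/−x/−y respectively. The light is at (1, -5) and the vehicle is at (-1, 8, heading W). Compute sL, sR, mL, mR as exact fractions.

left sensor world pos  = (-4, 7); dL² = 169
right sensor world pos = (-4, 9); dR² = 221
sL = 90/169 = 90/169
sR = 90/221 = 90/221
mL = 0·sL + 1·sR = 90/221
mR = 1/2·sL + -1/2·sR = 180/2873

90/169 90/221 90/221 180/2873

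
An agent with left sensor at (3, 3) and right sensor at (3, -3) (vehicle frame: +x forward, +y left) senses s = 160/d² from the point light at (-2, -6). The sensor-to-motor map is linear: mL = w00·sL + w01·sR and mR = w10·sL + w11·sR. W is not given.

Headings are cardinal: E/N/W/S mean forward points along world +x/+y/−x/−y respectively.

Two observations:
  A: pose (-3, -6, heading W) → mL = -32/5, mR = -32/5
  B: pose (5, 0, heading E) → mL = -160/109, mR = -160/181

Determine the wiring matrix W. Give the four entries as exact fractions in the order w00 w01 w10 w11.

0 -1 -1 0

obs A: pose=(-3,-6,W) → sL=32/5, sR=32/5, mL=-32/5, mR=-32/5
obs B: pose=(5,0,E) → sL=160/181, sR=160/109, mL=-160/109, mR=-160/181
sensor matrix S = [[32/5, 32/5], [160/181, 160/109]]; det S = 73728/19729
solve [mL_A; mL_B] = S·[w00; w01] and [mR_A; mR_B] = S·[w10; w11]:
  w00 = 0, w01 = -1, w10 = -1, w11 = 0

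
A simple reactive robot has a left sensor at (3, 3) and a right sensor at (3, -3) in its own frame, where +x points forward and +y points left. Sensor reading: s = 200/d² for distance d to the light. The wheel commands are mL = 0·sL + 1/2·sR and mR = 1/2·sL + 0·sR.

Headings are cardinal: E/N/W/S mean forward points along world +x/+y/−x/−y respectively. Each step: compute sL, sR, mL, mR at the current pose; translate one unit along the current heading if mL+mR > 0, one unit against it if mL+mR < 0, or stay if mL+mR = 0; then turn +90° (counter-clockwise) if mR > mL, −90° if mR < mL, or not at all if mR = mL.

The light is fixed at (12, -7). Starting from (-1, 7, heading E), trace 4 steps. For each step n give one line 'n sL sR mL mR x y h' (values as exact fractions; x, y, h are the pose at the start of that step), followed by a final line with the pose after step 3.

n=0: pose=(-1,7,E); sL=200/389, sR=200/221; mL=100/221, mR=100/389; mL+mR=61000/85969 → advance +1; mR−mL=-16800/85969 → turn -1·90°
n=1: pose=(0,7,S); sL=100/101, sR=100/173; mL=50/173, mR=50/101; mL+mR=13700/17473 → advance +1; mR−mL=3600/17473 → turn +1·90°
n=2: pose=(0,6,E); sL=200/337, sR=200/181; mL=100/181, mR=100/337; mL+mR=51800/60997 → advance +1; mR−mL=-15600/60997 → turn -1·90°
n=3: pose=(1,6,S); sL=50/41, sR=25/37; mL=25/74, mR=25/41; mL+mR=2875/3034 → advance +1; mR−mL=825/3034 → turn +1·90°

0 200/389 200/221 100/221 100/389 -1 7 E
1 100/101 100/173 50/173 50/101 0 7 S
2 200/337 200/181 100/181 100/337 0 6 E
3 50/41 25/37 25/74 25/41 1 6 S
final 1 5 E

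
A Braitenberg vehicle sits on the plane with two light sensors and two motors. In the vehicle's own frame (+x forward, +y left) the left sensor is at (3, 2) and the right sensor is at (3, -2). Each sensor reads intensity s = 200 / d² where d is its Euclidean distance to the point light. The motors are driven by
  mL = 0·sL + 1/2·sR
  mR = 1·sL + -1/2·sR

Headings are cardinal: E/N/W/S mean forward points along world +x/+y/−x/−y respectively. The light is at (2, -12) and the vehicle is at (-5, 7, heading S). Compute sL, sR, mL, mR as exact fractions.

200/281 200/337 100/337 39300/94697

left sensor world pos  = (-3, 4); dL² = 281
right sensor world pos = (-7, 4); dR² = 337
sL = 200/281 = 200/281
sR = 200/337 = 200/337
mL = 0·sL + 1/2·sR = 100/337
mR = 1·sL + -1/2·sR = 39300/94697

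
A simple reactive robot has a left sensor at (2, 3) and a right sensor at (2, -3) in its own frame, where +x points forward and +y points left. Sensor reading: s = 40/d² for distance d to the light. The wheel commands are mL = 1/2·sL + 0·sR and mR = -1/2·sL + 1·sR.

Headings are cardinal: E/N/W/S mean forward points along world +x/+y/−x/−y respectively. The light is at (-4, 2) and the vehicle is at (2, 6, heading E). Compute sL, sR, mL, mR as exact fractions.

40/113 8/13 20/113 644/1469

left sensor world pos  = (4, 9); dL² = 113
right sensor world pos = (4, 3); dR² = 65
sL = 40/113 = 40/113
sR = 40/65 = 8/13
mL = 1/2·sL + 0·sR = 20/113
mR = -1/2·sL + 1·sR = 644/1469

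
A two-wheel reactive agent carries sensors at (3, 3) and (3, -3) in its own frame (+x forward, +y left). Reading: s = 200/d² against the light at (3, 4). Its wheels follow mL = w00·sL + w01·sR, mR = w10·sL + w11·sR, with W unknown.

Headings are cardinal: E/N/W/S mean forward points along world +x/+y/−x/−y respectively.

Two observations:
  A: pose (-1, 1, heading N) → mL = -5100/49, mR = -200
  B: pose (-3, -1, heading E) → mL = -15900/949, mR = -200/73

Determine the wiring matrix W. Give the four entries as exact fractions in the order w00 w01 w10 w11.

obs A: pose=(-1,1,N) → sL=200/49, sR=200, mL=-5100/49, mR=-200
obs B: pose=(-3,-1,E) → sL=200/13, sR=200/73, mL=-15900/949, mR=-200/73
sensor matrix S = [[200/49, 200], [200/13, 200/73]]; det S = -142560000/46501
solve [mL_A; mL_B] = S·[w00; w01] and [mR_A; mR_B] = S·[w10; w11]:
  w00 = -1, w01 = -1/2, w10 = 0, w11 = -1

-1 -1/2 0 -1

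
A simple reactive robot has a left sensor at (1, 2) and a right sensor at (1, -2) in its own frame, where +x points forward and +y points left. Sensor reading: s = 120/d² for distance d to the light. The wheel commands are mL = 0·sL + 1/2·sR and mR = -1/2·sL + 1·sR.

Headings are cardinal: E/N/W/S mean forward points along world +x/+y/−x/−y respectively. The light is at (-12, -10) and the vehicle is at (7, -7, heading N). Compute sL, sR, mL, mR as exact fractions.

24/61 120/457 60/457 1836/27877

left sensor world pos  = (5, -6); dL² = 305
right sensor world pos = (9, -6); dR² = 457
sL = 120/305 = 24/61
sR = 120/457 = 120/457
mL = 0·sL + 1/2·sR = 60/457
mR = -1/2·sL + 1·sR = 1836/27877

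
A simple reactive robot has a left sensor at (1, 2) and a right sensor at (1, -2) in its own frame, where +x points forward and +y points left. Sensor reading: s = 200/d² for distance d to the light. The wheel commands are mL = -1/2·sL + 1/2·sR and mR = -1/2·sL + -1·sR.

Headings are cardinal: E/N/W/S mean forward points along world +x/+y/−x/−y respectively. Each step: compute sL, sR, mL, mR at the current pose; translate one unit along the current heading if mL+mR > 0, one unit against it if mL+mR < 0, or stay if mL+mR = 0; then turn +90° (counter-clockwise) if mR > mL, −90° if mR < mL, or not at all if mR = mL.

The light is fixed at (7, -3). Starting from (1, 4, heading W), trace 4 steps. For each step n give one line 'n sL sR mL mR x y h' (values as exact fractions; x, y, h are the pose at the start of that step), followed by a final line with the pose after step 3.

0 100/37 20/13 -280/481 -1390/481 1 4 W
1 200/113 200/73 4000/8249 -29900/8249 2 4 N
2 5/2 25/4 15/8 -15/2 2 3 E
3 200/41 200/89 -4800/3649 -17100/3649 1 3 S
final 1 4 W

n=0: pose=(1,4,W); sL=100/37, sR=20/13; mL=-280/481, mR=-1390/481; mL+mR=-1670/481 → advance -1; mR−mL=-30/13 → turn -1·90°
n=1: pose=(2,4,N); sL=200/113, sR=200/73; mL=4000/8249, mR=-29900/8249; mL+mR=-25900/8249 → advance -1; mR−mL=-300/73 → turn -1·90°
n=2: pose=(2,3,E); sL=5/2, sR=25/4; mL=15/8, mR=-15/2; mL+mR=-45/8 → advance -1; mR−mL=-75/8 → turn -1·90°
n=3: pose=(1,3,S); sL=200/41, sR=200/89; mL=-4800/3649, mR=-17100/3649; mL+mR=-21900/3649 → advance -1; mR−mL=-300/89 → turn -1·90°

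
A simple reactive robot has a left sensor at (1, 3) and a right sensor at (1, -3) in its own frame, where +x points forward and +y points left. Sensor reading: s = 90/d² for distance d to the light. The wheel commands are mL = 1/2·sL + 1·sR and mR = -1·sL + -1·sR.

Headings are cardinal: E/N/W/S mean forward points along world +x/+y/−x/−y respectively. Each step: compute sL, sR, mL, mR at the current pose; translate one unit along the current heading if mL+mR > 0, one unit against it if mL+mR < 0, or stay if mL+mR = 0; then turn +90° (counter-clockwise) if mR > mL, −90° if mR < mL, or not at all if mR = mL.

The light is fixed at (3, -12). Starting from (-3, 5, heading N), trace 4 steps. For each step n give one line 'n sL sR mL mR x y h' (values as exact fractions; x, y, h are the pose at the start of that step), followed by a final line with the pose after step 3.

0 2/9 10/37 127/333 -164/333 -3 5 N
1 45/193 45/97 21735/37442 -13050/18721 -3 4 E
2 90/241 18/65 7263/15665 -10188/15665 -4 4 S
3 9/26 45/232 1107/3016 -1629/3016 -4 5 W
final -3 5 N

n=0: pose=(-3,5,N); sL=2/9, sR=10/37; mL=127/333, mR=-164/333; mL+mR=-1/9 → advance -1; mR−mL=-97/111 → turn -1·90°
n=1: pose=(-3,4,E); sL=45/193, sR=45/97; mL=21735/37442, mR=-13050/18721; mL+mR=-45/386 → advance -1; mR−mL=-47835/37442 → turn -1·90°
n=2: pose=(-4,4,S); sL=90/241, sR=18/65; mL=7263/15665, mR=-10188/15665; mL+mR=-45/241 → advance -1; mR−mL=-17451/15665 → turn -1·90°
n=3: pose=(-4,5,W); sL=9/26, sR=45/232; mL=1107/3016, mR=-1629/3016; mL+mR=-9/52 → advance -1; mR−mL=-342/377 → turn -1·90°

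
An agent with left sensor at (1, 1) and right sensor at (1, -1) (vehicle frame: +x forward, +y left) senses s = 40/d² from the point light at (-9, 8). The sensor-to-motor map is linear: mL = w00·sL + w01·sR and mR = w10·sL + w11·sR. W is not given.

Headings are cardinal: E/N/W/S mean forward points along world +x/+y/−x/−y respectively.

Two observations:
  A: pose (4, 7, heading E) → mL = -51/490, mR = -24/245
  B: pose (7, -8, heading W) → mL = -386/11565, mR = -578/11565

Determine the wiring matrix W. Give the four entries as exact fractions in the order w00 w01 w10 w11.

-1 1/2 1/2 -1

obs A: pose=(4,7,E) → sL=10/49, sR=1/5, mL=-51/490, mR=-24/245
obs B: pose=(7,-8,W) → sL=20/257, sR=4/45, mL=-386/11565, mR=-578/11565
sensor matrix S = [[10/49, 1/5], [20/257, 4/45]]; det S = 292/113337
solve [mL_A; mL_B] = S·[w00; w01] and [mR_A; mR_B] = S·[w10; w11]:
  w00 = -1, w01 = 1/2, w10 = 1/2, w11 = -1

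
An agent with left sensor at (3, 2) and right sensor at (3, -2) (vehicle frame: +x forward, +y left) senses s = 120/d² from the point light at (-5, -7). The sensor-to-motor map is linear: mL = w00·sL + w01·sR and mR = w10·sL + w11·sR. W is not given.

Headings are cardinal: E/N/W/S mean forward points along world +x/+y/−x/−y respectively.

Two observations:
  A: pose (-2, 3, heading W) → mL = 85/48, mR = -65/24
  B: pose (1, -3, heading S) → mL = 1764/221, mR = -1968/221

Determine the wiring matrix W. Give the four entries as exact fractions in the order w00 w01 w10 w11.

obs A: pose=(-2,3,W) → sL=15/8, sR=5/6, mL=85/48, mR=-65/24
obs B: pose=(1,-3,S) → sL=24/13, sR=120/17, mL=1764/221, mR=-1968/221
sensor matrix S = [[15/8, 5/6], [24/13, 120/17]]; det S = 2585/221
solve [mL_A; mL_B] = S·[w00; w01] and [mR_A; mR_B] = S·[w10; w11]:
  w00 = 1/2, w01 = 1, w10 = -1, w11 = -1

1/2 1 -1 -1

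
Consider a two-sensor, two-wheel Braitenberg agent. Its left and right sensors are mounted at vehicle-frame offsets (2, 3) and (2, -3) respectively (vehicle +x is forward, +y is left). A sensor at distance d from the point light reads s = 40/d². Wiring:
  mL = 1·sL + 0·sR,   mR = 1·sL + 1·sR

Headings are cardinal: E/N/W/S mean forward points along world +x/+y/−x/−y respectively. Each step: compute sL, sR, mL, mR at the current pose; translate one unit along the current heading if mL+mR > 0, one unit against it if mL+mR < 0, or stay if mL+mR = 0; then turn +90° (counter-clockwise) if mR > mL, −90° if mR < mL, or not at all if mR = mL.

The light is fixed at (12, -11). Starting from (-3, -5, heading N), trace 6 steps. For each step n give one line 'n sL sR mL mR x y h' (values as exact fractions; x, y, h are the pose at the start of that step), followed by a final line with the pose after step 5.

n=0: pose=(-3,-5,N); sL=10/97, sR=5/26; mL=10/97, mR=745/2522; mL+mR=1005/2522 → advance +1; mR−mL=5/26 → turn +1·90°
n=1: pose=(-3,-4,W); sL=8/61, sR=40/389; mL=8/61, mR=5552/23729; mL+mR=8664/23729 → advance +1; mR−mL=40/389 → turn +1·90°
n=2: pose=(-4,-4,S); sL=20/97, sR=20/193; mL=20/97, mR=5800/18721; mL+mR=9660/18721 → advance +1; mR−mL=20/193 → turn +1·90°
n=3: pose=(-4,-5,E); sL=40/277, sR=8/41; mL=40/277, mR=3856/11357; mL+mR=5496/11357 → advance +1; mR−mL=8/41 → turn +1·90°
n=4: pose=(-3,-5,N); sL=10/97, sR=5/26; mL=10/97, mR=745/2522; mL+mR=1005/2522 → advance +1; mR−mL=5/26 → turn +1·90°
n=5: pose=(-3,-4,W); sL=8/61, sR=40/389; mL=8/61, mR=5552/23729; mL+mR=8664/23729 → advance +1; mR−mL=40/389 → turn +1·90°

0 10/97 5/26 10/97 745/2522 -3 -5 N
1 8/61 40/389 8/61 5552/23729 -3 -4 W
2 20/97 20/193 20/97 5800/18721 -4 -4 S
3 40/277 8/41 40/277 3856/11357 -4 -5 E
4 10/97 5/26 10/97 745/2522 -3 -5 N
5 8/61 40/389 8/61 5552/23729 -3 -4 W
final -4 -4 S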